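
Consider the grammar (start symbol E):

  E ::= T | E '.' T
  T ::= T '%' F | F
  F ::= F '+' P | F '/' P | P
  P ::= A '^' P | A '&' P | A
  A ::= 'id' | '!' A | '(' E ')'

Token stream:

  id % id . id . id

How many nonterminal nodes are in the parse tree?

19

[E [E [E [T [T [F [P [A id]]]] % [F [P [A id]]]]] . [T [F [P [A id]]]]] . [T [F [P [A id]]]]]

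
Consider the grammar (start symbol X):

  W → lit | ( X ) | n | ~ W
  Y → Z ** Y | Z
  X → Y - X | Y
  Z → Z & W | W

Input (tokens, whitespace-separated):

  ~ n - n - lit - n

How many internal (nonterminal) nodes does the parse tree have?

17

[X [Y [Z [W ~ [W n]]]] - [X [Y [Z [W n]]] - [X [Y [Z [W lit]]] - [X [Y [Z [W n]]]]]]]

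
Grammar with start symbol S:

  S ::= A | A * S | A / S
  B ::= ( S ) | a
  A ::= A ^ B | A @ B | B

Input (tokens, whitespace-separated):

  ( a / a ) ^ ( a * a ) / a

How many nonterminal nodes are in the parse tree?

[S [A [A [B ( [S [A [B a]] / [S [A [B a]]]] )]] ^ [B ( [S [A [B a]] * [S [A [B a]]]] )]] / [S [A [B a]]]]

20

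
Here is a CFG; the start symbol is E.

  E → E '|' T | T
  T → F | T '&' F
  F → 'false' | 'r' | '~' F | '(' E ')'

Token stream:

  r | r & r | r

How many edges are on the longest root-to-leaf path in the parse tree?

[E [E [E [T [F r]]] | [T [T [F r]] & [F r]]] | [T [F r]]]

5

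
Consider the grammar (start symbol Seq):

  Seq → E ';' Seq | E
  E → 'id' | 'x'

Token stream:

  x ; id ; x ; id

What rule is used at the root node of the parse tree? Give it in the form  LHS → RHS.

Seq → E ';' Seq

[Seq [E x] ; [Seq [E id] ; [Seq [E x] ; [Seq [E id]]]]]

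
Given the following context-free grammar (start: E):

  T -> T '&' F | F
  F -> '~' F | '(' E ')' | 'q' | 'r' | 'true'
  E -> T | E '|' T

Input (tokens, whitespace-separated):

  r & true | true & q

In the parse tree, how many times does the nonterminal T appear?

[E [E [T [T [F r]] & [F true]]] | [T [T [F true]] & [F q]]]

4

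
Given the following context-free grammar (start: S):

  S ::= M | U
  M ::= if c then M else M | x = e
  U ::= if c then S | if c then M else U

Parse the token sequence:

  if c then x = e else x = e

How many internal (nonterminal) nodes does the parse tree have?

4

[S [M if c then [M x = e] else [M x = e]]]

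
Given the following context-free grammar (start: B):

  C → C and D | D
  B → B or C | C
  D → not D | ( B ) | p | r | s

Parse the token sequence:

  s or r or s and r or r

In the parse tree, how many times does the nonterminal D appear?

[B [B [B [B [C [D s]]] or [C [D r]]] or [C [C [D s]] and [D r]]] or [C [D r]]]

5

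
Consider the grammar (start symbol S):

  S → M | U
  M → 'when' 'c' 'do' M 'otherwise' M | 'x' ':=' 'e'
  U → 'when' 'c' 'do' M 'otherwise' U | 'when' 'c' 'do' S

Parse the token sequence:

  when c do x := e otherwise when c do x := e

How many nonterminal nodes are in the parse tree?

6

[S [U when c do [M x := e] otherwise [U when c do [S [M x := e]]]]]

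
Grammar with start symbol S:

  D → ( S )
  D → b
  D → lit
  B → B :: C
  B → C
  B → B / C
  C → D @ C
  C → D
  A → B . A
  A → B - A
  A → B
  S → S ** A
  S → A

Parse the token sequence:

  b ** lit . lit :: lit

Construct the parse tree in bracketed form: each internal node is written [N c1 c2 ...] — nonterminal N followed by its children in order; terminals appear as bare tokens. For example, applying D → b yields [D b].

S
S ** A
A ** A
B ** A
C ** A
D ** A
b ** A
b ** B . A
b ** C . A
b ** D . A
b ** lit . A
b ** lit . B
b ** lit . B :: C
b ** lit . C :: C
b ** lit . D :: C
b ** lit . lit :: C
b ** lit . lit :: D
b ** lit . lit :: lit

[S [S [A [B [C [D b]]]]] ** [A [B [C [D lit]]] . [A [B [B [C [D lit]]] :: [C [D lit]]]]]]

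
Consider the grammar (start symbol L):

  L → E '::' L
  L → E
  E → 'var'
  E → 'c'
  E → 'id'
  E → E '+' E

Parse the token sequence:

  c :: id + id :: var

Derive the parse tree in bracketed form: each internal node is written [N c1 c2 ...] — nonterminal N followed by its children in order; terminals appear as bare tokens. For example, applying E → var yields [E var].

[L [E c] :: [L [E [E id] + [E id]] :: [L [E var]]]]

L
E :: L
c :: L
c :: E :: L
c :: E + E :: L
c :: id + E :: L
c :: id + id :: L
c :: id + id :: E
c :: id + id :: var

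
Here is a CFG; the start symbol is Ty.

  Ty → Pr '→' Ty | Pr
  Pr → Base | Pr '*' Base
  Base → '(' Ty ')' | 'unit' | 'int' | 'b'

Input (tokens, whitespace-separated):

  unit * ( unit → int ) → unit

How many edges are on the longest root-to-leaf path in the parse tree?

7

[Ty [Pr [Pr [Base unit]] * [Base ( [Ty [Pr [Base unit]] → [Ty [Pr [Base int]]]] )]] → [Ty [Pr [Base unit]]]]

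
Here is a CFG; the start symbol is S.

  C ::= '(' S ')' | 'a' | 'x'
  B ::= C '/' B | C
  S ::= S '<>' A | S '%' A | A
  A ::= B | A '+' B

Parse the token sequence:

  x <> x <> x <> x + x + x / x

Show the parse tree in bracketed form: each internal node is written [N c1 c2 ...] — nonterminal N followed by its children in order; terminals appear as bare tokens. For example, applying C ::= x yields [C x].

[S [S [S [S [A [B [C x]]]] <> [A [B [C x]]]] <> [A [B [C x]]]] <> [A [A [A [B [C x]]] + [B [C x]]] + [B [C x] / [B [C x]]]]]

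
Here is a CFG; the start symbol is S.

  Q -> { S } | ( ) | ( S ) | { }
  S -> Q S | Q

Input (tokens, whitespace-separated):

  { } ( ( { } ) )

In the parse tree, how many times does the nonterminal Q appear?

[S [Q { }] [S [Q ( [S [Q ( [S [Q { }]] )]] )]]]

4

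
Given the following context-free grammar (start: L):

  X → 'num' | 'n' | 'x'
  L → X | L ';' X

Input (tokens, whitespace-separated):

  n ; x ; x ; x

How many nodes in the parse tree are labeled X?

[L [L [L [L [X n]] ; [X x]] ; [X x]] ; [X x]]

4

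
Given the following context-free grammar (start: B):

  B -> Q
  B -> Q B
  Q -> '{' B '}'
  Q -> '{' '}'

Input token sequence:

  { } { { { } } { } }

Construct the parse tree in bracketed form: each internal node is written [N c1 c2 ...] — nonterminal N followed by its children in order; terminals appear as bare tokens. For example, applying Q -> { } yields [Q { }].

[B [Q { }] [B [Q { [B [Q { [B [Q { }]] }] [B [Q { }]]] }]]]

B
Q B
{ } B
{ } Q
{ } { B }
{ } { Q B }
{ } { { B } B }
{ } { { Q } B }
{ } { { { } } B }
{ } { { { } } Q }
{ } { { { } } { } }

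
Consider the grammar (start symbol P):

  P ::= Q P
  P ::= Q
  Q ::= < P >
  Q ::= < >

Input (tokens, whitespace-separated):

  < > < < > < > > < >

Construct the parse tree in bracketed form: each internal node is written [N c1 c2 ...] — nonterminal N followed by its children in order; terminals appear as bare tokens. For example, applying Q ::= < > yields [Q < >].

[P [Q < >] [P [Q < [P [Q < >] [P [Q < >]]] >] [P [Q < >]]]]

P
Q P
< > P
< > Q P
< > < P > P
< > < Q P > P
< > < < > P > P
< > < < > Q > P
< > < < > < > > P
< > < < > < > > Q
< > < < > < > > < >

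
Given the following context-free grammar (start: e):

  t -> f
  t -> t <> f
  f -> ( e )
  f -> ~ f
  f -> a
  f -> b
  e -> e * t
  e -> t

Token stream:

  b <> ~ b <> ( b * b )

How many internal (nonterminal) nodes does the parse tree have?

14

[e [t [t [t [f b]] <> [f ~ [f b]]] <> [f ( [e [e [t [f b]]] * [t [f b]]] )]]]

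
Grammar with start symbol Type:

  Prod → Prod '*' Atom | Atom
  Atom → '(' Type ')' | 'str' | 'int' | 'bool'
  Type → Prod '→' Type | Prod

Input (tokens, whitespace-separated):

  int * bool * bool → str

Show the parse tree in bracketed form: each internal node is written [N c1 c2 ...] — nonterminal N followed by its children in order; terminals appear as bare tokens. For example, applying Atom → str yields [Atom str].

[Type [Prod [Prod [Prod [Atom int]] * [Atom bool]] * [Atom bool]] → [Type [Prod [Atom str]]]]

Type
Prod → Type
Prod * Atom → Type
Prod * Atom * Atom → Type
Atom * Atom * Atom → Type
int * Atom * Atom → Type
int * bool * Atom → Type
int * bool * bool → Type
int * bool * bool → Prod
int * bool * bool → Atom
int * bool * bool → str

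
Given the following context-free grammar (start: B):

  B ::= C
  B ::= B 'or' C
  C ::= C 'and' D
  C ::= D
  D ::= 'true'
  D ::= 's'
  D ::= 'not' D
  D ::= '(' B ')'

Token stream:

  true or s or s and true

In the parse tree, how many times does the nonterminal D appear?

[B [B [B [C [D true]]] or [C [D s]]] or [C [C [D s]] and [D true]]]

4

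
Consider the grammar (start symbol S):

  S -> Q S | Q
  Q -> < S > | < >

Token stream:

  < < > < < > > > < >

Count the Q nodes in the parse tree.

5

[S [Q < [S [Q < >] [S [Q < [S [Q < >]] >]]] >] [S [Q < >]]]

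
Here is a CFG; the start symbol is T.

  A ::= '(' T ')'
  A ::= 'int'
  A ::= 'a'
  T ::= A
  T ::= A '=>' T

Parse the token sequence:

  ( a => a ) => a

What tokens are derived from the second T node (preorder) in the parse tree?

[T [A ( [T [A a] => [T [A a]]] )] => [T [A a]]]

a => a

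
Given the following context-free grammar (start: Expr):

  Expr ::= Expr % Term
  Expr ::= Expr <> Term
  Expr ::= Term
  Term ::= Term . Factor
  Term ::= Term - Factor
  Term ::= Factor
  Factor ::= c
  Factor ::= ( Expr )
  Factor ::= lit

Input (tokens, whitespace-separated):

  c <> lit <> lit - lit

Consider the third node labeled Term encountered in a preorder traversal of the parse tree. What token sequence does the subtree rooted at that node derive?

[Expr [Expr [Expr [Term [Factor c]]] <> [Term [Factor lit]]] <> [Term [Term [Factor lit]] - [Factor lit]]]

lit - lit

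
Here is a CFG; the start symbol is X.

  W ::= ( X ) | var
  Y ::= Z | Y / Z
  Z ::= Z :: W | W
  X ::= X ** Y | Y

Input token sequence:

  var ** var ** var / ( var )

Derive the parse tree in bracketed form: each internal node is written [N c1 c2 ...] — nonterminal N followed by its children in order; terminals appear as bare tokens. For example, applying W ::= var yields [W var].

[X [X [X [Y [Z [W var]]]] ** [Y [Z [W var]]]] ** [Y [Y [Z [W var]]] / [Z [W ( [X [Y [Z [W var]]]] )]]]]

X
X ** Y
X ** Y ** Y
Y ** Y ** Y
Z ** Y ** Y
W ** Y ** Y
var ** Y ** Y
var ** Z ** Y
var ** W ** Y
var ** var ** Y
var ** var ** Y / Z
var ** var ** Z / Z
var ** var ** W / Z
var ** var ** var / Z
var ** var ** var / W
var ** var ** var / ( X )
var ** var ** var / ( Y )
var ** var ** var / ( Z )
var ** var ** var / ( W )
var ** var ** var / ( var )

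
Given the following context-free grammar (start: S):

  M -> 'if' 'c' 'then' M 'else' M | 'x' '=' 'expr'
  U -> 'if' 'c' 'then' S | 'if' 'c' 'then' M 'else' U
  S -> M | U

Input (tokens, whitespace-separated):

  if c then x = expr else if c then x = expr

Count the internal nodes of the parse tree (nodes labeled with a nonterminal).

[S [U if c then [M x = expr] else [U if c then [S [M x = expr]]]]]

6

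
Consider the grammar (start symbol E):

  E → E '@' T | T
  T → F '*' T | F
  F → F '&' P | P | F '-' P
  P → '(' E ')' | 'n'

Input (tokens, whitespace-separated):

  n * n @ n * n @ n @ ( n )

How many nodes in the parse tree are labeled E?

5

[E [E [E [E [T [F [P n]] * [T [F [P n]]]]] @ [T [F [P n]] * [T [F [P n]]]]] @ [T [F [P n]]]] @ [T [F [P ( [E [T [F [P n]]]] )]]]]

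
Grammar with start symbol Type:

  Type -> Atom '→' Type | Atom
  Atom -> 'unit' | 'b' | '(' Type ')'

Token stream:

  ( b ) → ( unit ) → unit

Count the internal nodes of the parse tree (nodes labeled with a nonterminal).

10

[Type [Atom ( [Type [Atom b]] )] → [Type [Atom ( [Type [Atom unit]] )] → [Type [Atom unit]]]]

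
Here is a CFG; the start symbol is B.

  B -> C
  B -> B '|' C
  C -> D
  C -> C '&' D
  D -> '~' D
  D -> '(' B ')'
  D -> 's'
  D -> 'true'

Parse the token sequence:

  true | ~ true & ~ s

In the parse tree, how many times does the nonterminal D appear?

[B [B [C [D true]]] | [C [C [D ~ [D true]]] & [D ~ [D s]]]]

5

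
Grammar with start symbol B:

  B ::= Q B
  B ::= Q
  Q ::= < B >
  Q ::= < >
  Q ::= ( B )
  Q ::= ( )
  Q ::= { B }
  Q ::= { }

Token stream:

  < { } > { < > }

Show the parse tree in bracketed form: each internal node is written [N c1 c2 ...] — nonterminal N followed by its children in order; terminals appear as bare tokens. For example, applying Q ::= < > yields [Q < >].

[B [Q < [B [Q { }]] >] [B [Q { [B [Q < >]] }]]]

B
Q B
< B > B
< Q > B
< { } > B
< { } > Q
< { } > { B }
< { } > { Q }
< { } > { < > }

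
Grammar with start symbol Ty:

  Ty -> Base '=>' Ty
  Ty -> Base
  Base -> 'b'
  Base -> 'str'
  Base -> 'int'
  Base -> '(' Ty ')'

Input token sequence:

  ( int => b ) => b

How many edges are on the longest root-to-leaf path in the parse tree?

[Ty [Base ( [Ty [Base int] => [Ty [Base b]]] )] => [Ty [Base b]]]

5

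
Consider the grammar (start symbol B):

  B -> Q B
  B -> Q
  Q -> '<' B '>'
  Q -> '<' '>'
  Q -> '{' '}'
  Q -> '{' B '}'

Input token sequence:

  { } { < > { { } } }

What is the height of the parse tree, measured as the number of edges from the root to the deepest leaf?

8

[B [Q { }] [B [Q { [B [Q < >] [B [Q { [B [Q { }]] }]]] }]]]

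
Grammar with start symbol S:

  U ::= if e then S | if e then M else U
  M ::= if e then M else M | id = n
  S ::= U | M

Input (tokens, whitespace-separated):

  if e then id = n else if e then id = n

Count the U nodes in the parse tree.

2

[S [U if e then [M id = n] else [U if e then [S [M id = n]]]]]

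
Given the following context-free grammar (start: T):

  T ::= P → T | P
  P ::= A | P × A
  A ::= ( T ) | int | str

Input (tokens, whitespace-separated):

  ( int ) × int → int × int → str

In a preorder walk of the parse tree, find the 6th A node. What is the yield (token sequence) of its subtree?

[T [P [P [A ( [T [P [A int]]] )]] × [A int]] → [T [P [P [A int]] × [A int]] → [T [P [A str]]]]]

str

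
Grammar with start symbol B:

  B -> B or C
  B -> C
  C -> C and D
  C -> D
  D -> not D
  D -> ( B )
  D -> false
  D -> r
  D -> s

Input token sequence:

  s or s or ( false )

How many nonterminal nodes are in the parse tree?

12

[B [B [B [C [D s]]] or [C [D s]]] or [C [D ( [B [C [D false]]] )]]]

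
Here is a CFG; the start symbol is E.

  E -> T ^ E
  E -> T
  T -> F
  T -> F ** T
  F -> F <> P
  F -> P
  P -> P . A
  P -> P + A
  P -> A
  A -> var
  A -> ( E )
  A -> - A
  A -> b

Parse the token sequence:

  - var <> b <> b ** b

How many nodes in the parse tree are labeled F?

4

[E [T [F [F [F [P [A - [A var]]]] <> [P [A b]]] <> [P [A b]]] ** [T [F [P [A b]]]]]]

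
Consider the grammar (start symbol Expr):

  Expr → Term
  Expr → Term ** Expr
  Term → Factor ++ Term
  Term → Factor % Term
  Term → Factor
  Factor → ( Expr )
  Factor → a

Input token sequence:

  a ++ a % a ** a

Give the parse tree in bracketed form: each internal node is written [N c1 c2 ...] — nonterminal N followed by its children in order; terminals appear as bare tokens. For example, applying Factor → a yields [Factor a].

[Expr [Term [Factor a] ++ [Term [Factor a] % [Term [Factor a]]]] ** [Expr [Term [Factor a]]]]

Expr
Term ** Expr
Factor ++ Term ** Expr
a ++ Term ** Expr
a ++ Factor % Term ** Expr
a ++ a % Term ** Expr
a ++ a % Factor ** Expr
a ++ a % a ** Expr
a ++ a % a ** Term
a ++ a % a ** Factor
a ++ a % a ** a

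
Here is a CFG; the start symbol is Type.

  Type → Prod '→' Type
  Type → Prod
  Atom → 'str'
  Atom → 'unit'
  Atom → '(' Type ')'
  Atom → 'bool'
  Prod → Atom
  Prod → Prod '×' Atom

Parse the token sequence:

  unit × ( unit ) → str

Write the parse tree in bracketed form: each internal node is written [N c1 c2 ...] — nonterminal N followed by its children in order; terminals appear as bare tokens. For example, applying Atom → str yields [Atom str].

[Type [Prod [Prod [Atom unit]] × [Atom ( [Type [Prod [Atom unit]]] )]] → [Type [Prod [Atom str]]]]

Type
Prod → Type
Prod × Atom → Type
Atom × Atom → Type
unit × Atom → Type
unit × ( Type ) → Type
unit × ( Prod ) → Type
unit × ( Atom ) → Type
unit × ( unit ) → Type
unit × ( unit ) → Prod
unit × ( unit ) → Atom
unit × ( unit ) → str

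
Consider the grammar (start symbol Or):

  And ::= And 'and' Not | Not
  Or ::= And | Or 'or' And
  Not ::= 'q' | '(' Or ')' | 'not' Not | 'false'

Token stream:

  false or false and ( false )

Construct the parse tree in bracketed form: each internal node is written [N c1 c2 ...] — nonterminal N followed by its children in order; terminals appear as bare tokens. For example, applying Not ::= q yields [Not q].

Or
Or or And
And or And
Not or And
false or And
false or And and Not
false or Not and Not
false or false and Not
false or false and ( Or )
false or false and ( And )
false or false and ( Not )
false or false and ( false )

[Or [Or [And [Not false]]] or [And [And [Not false]] and [Not ( [Or [And [Not false]]] )]]]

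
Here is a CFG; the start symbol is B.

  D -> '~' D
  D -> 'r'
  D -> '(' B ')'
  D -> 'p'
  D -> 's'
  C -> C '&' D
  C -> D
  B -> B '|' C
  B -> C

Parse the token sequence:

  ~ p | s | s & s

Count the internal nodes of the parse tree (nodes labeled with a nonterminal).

12

[B [B [B [C [D ~ [D p]]]] | [C [D s]]] | [C [C [D s]] & [D s]]]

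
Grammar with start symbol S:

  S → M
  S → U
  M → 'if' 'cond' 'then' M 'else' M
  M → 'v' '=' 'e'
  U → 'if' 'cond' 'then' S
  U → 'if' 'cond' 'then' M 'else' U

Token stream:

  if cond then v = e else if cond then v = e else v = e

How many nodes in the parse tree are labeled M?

5

[S [M if cond then [M v = e] else [M if cond then [M v = e] else [M v = e]]]]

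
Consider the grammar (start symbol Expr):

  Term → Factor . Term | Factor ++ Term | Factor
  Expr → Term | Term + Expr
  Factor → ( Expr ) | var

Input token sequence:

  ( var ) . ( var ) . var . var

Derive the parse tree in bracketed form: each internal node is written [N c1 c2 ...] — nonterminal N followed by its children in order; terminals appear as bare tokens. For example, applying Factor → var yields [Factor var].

[Expr [Term [Factor ( [Expr [Term [Factor var]]] )] . [Term [Factor ( [Expr [Term [Factor var]]] )] . [Term [Factor var] . [Term [Factor var]]]]]]

Expr
Term
Factor . Term
( Expr ) . Term
( Term ) . Term
( Factor ) . Term
( var ) . Term
( var ) . Factor . Term
( var ) . ( Expr ) . Term
( var ) . ( Term ) . Term
( var ) . ( Factor ) . Term
( var ) . ( var ) . Term
( var ) . ( var ) . Factor . Term
( var ) . ( var ) . var . Term
( var ) . ( var ) . var . Factor
( var ) . ( var ) . var . var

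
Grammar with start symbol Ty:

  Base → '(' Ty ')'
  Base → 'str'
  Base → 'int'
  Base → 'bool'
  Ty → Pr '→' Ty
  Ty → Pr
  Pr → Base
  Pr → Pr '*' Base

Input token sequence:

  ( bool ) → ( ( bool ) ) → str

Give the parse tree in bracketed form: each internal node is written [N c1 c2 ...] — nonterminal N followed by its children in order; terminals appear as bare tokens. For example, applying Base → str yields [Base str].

[Ty [Pr [Base ( [Ty [Pr [Base bool]]] )]] → [Ty [Pr [Base ( [Ty [Pr [Base ( [Ty [Pr [Base bool]]] )]]] )]] → [Ty [Pr [Base str]]]]]

Ty
Pr → Ty
Base → Ty
( Ty ) → Ty
( Pr ) → Ty
( Base ) → Ty
( bool ) → Ty
( bool ) → Pr → Ty
( bool ) → Base → Ty
( bool ) → ( Ty ) → Ty
( bool ) → ( Pr ) → Ty
( bool ) → ( Base ) → Ty
( bool ) → ( ( Ty ) ) → Ty
( bool ) → ( ( Pr ) ) → Ty
( bool ) → ( ( Base ) ) → Ty
( bool ) → ( ( bool ) ) → Ty
( bool ) → ( ( bool ) ) → Pr
( bool ) → ( ( bool ) ) → Base
( bool ) → ( ( bool ) ) → str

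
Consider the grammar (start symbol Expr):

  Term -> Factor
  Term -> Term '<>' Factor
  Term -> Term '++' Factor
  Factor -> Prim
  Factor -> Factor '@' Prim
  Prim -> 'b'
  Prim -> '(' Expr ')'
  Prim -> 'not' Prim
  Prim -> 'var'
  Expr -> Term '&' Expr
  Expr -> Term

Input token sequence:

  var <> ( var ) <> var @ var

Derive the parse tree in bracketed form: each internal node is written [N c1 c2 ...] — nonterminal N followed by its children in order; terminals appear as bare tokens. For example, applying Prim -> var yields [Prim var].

Expr
Term
Term <> Factor
Term <> Factor <> Factor
Factor <> Factor <> Factor
Prim <> Factor <> Factor
var <> Factor <> Factor
var <> Prim <> Factor
var <> ( Expr ) <> Factor
var <> ( Term ) <> Factor
var <> ( Factor ) <> Factor
var <> ( Prim ) <> Factor
var <> ( var ) <> Factor
var <> ( var ) <> Factor @ Prim
var <> ( var ) <> Prim @ Prim
var <> ( var ) <> var @ Prim
var <> ( var ) <> var @ var

[Expr [Term [Term [Term [Factor [Prim var]]] <> [Factor [Prim ( [Expr [Term [Factor [Prim var]]]] )]]] <> [Factor [Factor [Prim var]] @ [Prim var]]]]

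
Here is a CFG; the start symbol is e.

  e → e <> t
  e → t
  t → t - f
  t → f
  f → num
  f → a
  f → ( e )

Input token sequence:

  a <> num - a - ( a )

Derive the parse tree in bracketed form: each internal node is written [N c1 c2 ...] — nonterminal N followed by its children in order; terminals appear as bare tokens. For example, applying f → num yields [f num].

e
e <> t
t <> t
f <> t
a <> t
a <> t - f
a <> t - f - f
a <> f - f - f
a <> num - f - f
a <> num - a - f
a <> num - a - ( e )
a <> num - a - ( t )
a <> num - a - ( f )
a <> num - a - ( a )

[e [e [t [f a]]] <> [t [t [t [f num]] - [f a]] - [f ( [e [t [f a]]] )]]]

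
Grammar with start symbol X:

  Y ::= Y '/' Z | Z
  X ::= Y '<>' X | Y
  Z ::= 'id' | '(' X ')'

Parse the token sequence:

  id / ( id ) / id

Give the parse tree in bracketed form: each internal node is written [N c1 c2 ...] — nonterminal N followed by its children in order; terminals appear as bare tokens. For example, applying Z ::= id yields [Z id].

X
Y
Y / Z
Y / Z / Z
Z / Z / Z
id / Z / Z
id / ( X ) / Z
id / ( Y ) / Z
id / ( Z ) / Z
id / ( id ) / Z
id / ( id ) / id

[X [Y [Y [Y [Z id]] / [Z ( [X [Y [Z id]]] )]] / [Z id]]]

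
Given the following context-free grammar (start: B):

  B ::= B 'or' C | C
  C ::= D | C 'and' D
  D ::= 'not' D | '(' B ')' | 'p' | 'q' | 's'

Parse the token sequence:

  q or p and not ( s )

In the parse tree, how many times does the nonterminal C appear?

4

[B [B [C [D q]]] or [C [C [D p]] and [D not [D ( [B [C [D s]]] )]]]]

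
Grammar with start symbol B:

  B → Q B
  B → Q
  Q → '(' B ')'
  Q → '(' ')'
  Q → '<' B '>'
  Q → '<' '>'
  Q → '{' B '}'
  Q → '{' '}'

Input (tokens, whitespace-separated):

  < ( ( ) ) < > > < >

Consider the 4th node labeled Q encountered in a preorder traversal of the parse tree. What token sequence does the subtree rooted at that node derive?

[B [Q < [B [Q ( [B [Q ( )]] )] [B [Q < >]]] >] [B [Q < >]]]

< >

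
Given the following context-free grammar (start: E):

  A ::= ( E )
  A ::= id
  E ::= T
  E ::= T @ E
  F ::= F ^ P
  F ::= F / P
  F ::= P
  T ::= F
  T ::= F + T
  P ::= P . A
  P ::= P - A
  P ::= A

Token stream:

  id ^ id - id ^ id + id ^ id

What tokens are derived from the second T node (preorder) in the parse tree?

id ^ id

[E [T [F [F [F [P [A id]]] ^ [P [P [A id]] - [A id]]] ^ [P [A id]]] + [T [F [F [P [A id]]] ^ [P [A id]]]]]]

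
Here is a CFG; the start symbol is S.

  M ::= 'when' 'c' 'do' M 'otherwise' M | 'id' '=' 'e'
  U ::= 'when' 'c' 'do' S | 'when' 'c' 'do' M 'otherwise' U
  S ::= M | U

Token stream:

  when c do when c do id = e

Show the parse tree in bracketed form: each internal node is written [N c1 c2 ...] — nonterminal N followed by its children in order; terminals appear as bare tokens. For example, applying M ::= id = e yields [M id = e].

[S [U when c do [S [U when c do [S [M id = e]]]]]]

S
U
when c do S
when c do U
when c do when c do S
when c do when c do M
when c do when c do id = e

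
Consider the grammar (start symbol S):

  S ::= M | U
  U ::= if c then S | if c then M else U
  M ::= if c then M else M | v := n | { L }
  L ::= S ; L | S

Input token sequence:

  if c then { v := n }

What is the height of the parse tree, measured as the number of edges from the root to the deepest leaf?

7

[S [U if c then [S [M { [L [S [M v := n]]] }]]]]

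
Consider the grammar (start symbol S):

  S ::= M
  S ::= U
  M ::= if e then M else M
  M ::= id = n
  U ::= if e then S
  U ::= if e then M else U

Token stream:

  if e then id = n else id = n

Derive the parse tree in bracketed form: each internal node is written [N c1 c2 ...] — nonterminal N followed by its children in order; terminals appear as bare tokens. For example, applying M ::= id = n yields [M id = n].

S
M
if e then M else M
if e then id = n else M
if e then id = n else id = n

[S [M if e then [M id = n] else [M id = n]]]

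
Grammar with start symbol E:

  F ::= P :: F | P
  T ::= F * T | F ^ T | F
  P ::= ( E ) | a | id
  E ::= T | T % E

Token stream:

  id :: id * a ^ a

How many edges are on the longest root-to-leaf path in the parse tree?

[E [T [F [P id] :: [F [P id]]] * [T [F [P a]] ^ [T [F [P a]]]]]]

6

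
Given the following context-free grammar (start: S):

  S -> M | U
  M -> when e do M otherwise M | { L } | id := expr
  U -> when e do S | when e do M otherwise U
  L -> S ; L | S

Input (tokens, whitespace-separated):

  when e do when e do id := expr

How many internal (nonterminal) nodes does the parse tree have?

[S [U when e do [S [U when e do [S [M id := expr]]]]]]

6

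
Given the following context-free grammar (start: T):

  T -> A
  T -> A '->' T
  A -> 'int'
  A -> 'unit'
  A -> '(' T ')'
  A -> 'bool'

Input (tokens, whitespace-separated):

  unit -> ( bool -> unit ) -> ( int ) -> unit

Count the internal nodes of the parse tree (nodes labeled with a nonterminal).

14

[T [A unit] -> [T [A ( [T [A bool] -> [T [A unit]]] )] -> [T [A ( [T [A int]] )] -> [T [A unit]]]]]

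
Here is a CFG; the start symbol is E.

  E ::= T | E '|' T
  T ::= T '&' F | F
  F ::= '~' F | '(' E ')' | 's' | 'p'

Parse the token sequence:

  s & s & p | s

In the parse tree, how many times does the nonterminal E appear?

[E [E [T [T [T [F s]] & [F s]] & [F p]]] | [T [F s]]]

2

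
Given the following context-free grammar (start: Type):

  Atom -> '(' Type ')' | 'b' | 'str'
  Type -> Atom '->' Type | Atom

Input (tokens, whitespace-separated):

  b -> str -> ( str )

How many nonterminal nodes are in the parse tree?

8

[Type [Atom b] -> [Type [Atom str] -> [Type [Atom ( [Type [Atom str]] )]]]]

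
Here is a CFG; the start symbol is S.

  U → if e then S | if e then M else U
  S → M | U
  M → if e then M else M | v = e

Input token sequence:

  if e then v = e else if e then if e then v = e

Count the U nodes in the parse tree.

3

[S [U if e then [M v = e] else [U if e then [S [U if e then [S [M v = e]]]]]]]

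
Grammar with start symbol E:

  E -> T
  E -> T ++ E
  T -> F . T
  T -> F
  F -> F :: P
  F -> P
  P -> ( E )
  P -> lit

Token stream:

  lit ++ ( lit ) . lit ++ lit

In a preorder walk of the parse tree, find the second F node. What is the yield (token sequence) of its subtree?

[E [T [F [P lit]]] ++ [E [T [F [P ( [E [T [F [P lit]]]] )]] . [T [F [P lit]]]] ++ [E [T [F [P lit]]]]]]

( lit )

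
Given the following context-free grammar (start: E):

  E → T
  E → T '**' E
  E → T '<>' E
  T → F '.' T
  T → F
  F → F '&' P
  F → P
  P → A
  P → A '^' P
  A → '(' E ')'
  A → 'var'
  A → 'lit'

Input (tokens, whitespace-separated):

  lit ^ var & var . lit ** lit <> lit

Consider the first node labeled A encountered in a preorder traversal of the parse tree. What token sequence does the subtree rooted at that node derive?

lit

[E [T [F [F [P [A lit] ^ [P [A var]]]] & [P [A var]]] . [T [F [P [A lit]]]]] ** [E [T [F [P [A lit]]]] <> [E [T [F [P [A lit]]]]]]]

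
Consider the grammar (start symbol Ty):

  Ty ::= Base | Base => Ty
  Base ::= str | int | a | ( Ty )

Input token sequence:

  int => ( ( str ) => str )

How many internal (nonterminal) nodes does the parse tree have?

10

[Ty [Base int] => [Ty [Base ( [Ty [Base ( [Ty [Base str]] )] => [Ty [Base str]]] )]]]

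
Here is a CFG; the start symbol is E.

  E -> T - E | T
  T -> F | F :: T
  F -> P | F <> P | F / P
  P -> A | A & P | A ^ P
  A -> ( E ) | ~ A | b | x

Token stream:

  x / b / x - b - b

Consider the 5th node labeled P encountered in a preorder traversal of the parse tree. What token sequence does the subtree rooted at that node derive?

[E [T [F [F [F [P [A x]]] / [P [A b]]] / [P [A x]]]] - [E [T [F [P [A b]]]] - [E [T [F [P [A b]]]]]]]

b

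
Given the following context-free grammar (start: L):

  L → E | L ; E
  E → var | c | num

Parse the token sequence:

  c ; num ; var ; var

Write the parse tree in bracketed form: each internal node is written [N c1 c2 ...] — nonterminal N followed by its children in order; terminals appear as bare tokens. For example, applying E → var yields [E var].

L
L ; E
L ; E ; E
L ; E ; E ; E
E ; E ; E ; E
c ; E ; E ; E
c ; num ; E ; E
c ; num ; var ; E
c ; num ; var ; var

[L [L [L [L [E c]] ; [E num]] ; [E var]] ; [E var]]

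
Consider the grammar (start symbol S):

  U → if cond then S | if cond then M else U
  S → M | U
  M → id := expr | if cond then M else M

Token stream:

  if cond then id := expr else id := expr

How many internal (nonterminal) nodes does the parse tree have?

[S [M if cond then [M id := expr] else [M id := expr]]]

4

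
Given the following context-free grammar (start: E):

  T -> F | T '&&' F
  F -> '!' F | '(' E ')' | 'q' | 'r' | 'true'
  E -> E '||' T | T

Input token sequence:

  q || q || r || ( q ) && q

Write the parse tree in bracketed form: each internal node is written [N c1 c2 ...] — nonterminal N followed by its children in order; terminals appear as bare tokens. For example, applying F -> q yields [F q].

E
E || T
E || T || T
E || T || T || T
T || T || T || T
F || T || T || T
q || T || T || T
q || F || T || T
q || q || T || T
q || q || F || T
q || q || r || T
q || q || r || T && F
q || q || r || F && F
q || q || r || ( E ) && F
q || q || r || ( T ) && F
q || q || r || ( F ) && F
q || q || r || ( q ) && F
q || q || r || ( q ) && q

[E [E [E [E [T [F q]]] || [T [F q]]] || [T [F r]]] || [T [T [F ( [E [T [F q]]] )]] && [F q]]]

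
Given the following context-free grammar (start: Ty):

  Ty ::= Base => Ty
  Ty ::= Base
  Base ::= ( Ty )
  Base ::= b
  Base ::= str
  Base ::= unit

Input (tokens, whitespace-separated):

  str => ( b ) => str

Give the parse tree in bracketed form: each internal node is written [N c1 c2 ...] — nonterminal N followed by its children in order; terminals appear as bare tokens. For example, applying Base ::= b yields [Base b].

[Ty [Base str] => [Ty [Base ( [Ty [Base b]] )] => [Ty [Base str]]]]

Ty
Base => Ty
str => Ty
str => Base => Ty
str => ( Ty ) => Ty
str => ( Base ) => Ty
str => ( b ) => Ty
str => ( b ) => Base
str => ( b ) => str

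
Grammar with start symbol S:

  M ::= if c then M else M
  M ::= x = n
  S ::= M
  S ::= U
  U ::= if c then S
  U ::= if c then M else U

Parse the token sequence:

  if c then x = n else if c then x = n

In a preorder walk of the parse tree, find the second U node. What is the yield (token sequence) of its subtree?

if c then x = n

[S [U if c then [M x = n] else [U if c then [S [M x = n]]]]]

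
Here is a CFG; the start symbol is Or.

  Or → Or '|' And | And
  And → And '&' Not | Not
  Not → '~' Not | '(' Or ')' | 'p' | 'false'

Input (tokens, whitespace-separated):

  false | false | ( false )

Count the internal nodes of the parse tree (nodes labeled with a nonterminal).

12

[Or [Or [Or [And [Not false]]] | [And [Not false]]] | [And [Not ( [Or [And [Not false]]] )]]]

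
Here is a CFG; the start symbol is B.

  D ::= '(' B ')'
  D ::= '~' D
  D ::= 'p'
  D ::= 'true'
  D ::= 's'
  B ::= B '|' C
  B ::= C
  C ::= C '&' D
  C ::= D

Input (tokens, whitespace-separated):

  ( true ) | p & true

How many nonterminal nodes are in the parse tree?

[B [B [C [D ( [B [C [D true]]] )]]] | [C [C [D p]] & [D true]]]

11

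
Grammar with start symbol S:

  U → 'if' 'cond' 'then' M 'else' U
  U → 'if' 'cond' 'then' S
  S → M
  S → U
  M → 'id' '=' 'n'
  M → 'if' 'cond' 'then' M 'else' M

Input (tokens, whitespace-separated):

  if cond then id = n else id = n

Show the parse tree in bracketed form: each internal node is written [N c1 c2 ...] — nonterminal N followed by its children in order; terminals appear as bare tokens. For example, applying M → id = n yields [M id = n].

S
M
if cond then M else M
if cond then id = n else M
if cond then id = n else id = n

[S [M if cond then [M id = n] else [M id = n]]]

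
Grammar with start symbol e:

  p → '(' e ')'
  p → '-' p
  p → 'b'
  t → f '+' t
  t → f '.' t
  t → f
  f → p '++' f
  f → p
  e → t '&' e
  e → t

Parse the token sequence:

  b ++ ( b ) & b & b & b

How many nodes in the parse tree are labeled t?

5

[e [t [f [p b] ++ [f [p ( [e [t [f [p b]]]] )]]]] & [e [t [f [p b]]] & [e [t [f [p b]]] & [e [t [f [p b]]]]]]]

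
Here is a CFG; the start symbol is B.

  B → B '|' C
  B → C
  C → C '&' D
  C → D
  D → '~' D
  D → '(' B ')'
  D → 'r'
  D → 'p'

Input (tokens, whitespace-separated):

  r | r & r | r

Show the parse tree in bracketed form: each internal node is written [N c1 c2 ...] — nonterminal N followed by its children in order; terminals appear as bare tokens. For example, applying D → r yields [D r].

[B [B [B [C [D r]]] | [C [C [D r]] & [D r]]] | [C [D r]]]

B
B | C
B | C | C
C | C | C
D | C | C
r | C | C
r | C & D | C
r | D & D | C
r | r & D | C
r | r & r | C
r | r & r | D
r | r & r | r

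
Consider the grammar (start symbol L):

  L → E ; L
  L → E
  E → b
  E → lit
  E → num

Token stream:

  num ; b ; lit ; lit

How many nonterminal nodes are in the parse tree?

8

[L [E num] ; [L [E b] ; [L [E lit] ; [L [E lit]]]]]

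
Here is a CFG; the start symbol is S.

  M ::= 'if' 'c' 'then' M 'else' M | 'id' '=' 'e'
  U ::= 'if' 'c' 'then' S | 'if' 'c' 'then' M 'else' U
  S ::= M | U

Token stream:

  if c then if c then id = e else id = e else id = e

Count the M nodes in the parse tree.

[S [M if c then [M if c then [M id = e] else [M id = e]] else [M id = e]]]

5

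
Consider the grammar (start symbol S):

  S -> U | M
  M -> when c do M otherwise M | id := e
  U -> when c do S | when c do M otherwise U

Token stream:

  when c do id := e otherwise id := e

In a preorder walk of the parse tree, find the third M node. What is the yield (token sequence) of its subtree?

id := e

[S [M when c do [M id := e] otherwise [M id := e]]]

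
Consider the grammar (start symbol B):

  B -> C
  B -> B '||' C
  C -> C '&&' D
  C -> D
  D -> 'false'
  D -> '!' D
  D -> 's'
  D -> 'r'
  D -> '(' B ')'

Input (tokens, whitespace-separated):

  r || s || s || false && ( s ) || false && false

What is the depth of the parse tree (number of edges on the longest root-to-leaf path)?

[B [B [B [B [B [C [D r]]] || [C [D s]]] || [C [D s]]] || [C [C [D false]] && [D ( [B [C [D s]]] )]]] || [C [C [D false]] && [D false]]]

7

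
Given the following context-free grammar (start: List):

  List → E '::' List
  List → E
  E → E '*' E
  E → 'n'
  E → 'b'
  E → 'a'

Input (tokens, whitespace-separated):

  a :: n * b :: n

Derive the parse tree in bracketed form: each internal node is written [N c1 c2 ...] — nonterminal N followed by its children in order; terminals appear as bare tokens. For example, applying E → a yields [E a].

[List [E a] :: [List [E [E n] * [E b]] :: [List [E n]]]]

List
E :: List
a :: List
a :: E :: List
a :: E * E :: List
a :: n * E :: List
a :: n * b :: List
a :: n * b :: E
a :: n * b :: n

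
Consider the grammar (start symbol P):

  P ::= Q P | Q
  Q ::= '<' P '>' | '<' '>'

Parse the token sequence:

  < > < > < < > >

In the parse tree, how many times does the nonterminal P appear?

4

[P [Q < >] [P [Q < >] [P [Q < [P [Q < >]] >]]]]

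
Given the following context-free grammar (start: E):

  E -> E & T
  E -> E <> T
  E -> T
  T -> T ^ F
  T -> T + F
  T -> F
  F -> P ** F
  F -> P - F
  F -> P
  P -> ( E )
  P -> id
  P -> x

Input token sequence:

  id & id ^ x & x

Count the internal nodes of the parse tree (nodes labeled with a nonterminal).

[E [E [E [T [F [P id]]]] & [T [T [F [P id]]] ^ [F [P x]]]] & [T [F [P x]]]]

15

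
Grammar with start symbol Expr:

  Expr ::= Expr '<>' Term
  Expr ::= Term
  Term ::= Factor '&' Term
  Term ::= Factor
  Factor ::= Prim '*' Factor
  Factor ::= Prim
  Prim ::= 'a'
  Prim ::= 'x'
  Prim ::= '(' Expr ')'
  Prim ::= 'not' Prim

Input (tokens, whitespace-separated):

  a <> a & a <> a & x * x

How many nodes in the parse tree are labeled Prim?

6

[Expr [Expr [Expr [Term [Factor [Prim a]]]] <> [Term [Factor [Prim a]] & [Term [Factor [Prim a]]]]] <> [Term [Factor [Prim a]] & [Term [Factor [Prim x] * [Factor [Prim x]]]]]]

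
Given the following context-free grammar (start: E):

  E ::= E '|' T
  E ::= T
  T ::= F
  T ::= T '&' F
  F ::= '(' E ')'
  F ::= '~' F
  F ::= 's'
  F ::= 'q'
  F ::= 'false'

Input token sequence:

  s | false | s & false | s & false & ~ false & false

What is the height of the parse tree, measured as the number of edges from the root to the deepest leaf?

[E [E [E [E [T [F s]]] | [T [F false]]] | [T [T [F s]] & [F false]]] | [T [T [T [T [F s]] & [F false]] & [F ~ [F false]]] & [F false]]]

6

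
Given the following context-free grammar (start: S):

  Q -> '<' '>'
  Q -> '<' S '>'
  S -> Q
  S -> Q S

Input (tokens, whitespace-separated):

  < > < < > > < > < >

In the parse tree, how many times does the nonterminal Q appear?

5

[S [Q < >] [S [Q < [S [Q < >]] >] [S [Q < >] [S [Q < >]]]]]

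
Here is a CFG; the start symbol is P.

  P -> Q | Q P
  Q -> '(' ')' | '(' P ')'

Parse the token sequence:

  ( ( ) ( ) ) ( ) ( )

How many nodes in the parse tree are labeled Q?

5

[P [Q ( [P [Q ( )] [P [Q ( )]]] )] [P [Q ( )] [P [Q ( )]]]]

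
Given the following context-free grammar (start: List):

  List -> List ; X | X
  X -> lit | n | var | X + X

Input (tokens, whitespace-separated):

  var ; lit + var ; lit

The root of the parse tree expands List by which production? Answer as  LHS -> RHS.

List -> List ; X

[List [List [List [X var]] ; [X [X lit] + [X var]]] ; [X lit]]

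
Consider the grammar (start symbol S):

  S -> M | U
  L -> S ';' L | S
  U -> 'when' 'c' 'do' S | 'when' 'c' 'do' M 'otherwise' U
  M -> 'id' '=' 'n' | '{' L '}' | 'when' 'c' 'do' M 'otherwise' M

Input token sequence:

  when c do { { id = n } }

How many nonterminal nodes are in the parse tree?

10

[S [U when c do [S [M { [L [S [M { [L [S [M id = n]]] }]]] }]]]]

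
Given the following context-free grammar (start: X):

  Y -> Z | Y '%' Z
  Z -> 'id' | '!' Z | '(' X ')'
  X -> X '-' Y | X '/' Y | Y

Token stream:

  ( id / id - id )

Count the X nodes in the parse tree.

4

[X [Y [Z ( [X [X [X [Y [Z id]]] / [Y [Z id]]] - [Y [Z id]]] )]]]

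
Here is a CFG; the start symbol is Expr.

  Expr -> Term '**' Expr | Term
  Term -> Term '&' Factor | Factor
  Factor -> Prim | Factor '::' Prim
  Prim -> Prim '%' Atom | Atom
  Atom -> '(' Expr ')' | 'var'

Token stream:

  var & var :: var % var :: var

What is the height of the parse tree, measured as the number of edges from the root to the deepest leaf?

7

[Expr [Term [Term [Factor [Prim [Atom var]]]] & [Factor [Factor [Factor [Prim [Atom var]]] :: [Prim [Prim [Atom var]] % [Atom var]]] :: [Prim [Atom var]]]]]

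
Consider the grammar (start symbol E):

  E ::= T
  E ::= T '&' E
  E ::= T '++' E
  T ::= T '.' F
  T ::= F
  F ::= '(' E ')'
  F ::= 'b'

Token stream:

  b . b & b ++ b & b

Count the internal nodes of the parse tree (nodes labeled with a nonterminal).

[E [T [T [F b]] . [F b]] & [E [T [F b]] ++ [E [T [F b]] & [E [T [F b]]]]]]

14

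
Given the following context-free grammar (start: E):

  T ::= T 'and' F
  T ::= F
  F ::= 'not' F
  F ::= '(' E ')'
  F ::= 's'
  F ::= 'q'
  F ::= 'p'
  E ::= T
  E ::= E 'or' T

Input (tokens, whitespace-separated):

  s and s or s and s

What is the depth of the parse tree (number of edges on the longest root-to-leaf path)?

5

[E [E [T [T [F s]] and [F s]]] or [T [T [F s]] and [F s]]]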